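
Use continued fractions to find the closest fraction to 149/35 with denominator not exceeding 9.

Expand x = 149/35 as a continued fraction with the Euclidean algorithm:
  149 = 4*35 + 9, so a_0 = 4.
  35 = 3*9 + 8, so a_1 = 3.
  9 = 1*8 + 1, so a_2 = 1.
  8 = 8*1 + 0, so a_3 = 8.
so x = [4; 3, 1, 8].
Convergents (p_i = a_i*p_{i-1} + p_{i-2}, q_i = a_i*q_{i-1} + q_{i-2} with p_{-2}=0, p_{-1}=1, q_{-2}=1, q_{-1}=0), until the denominator exceeds 9:
  i=0: a_0=4, p_0 = 4*1 + 0 = 4, q_0 = 4*0 + 1 = 1.
  i=1: a_1=3, p_1 = 3*4 + 1 = 13, q_1 = 3*1 + 0 = 3.
  i=2: a_2=1, p_2 = 1*13 + 4 = 17, q_2 = 1*3 + 1 = 4.
  i=3: a_3=8, p_3 = 8*17 + 13 = 149, q_3 = 8*4 + 3 = 35.
q_3 = 35 > 9, so the last convergent with denominator <= 9 is p_2/q_2 = 17/4.
The closest fraction with denominator <= 9 is either p_2/q_2 or the intermediate fraction (k*p_2 + p_1)/(k*q_2 + q_1) with the largest k >= 1 whose denominator stays <= 9; these approach x as k grows, and every other convergent or intermediate fraction in range is farther away.
Largest k: floor((9 - q_1)/q_2) = floor((9 - 3)/4) = 1.
That gives (1*17 + 13)/(1*4 + 3) = 30/7.
Compare the errors: |x - 17/4| = |149*4 - 17*35|/(35*4) = 1/140, and |x - 30/7| = |149*7 - 30*35|/(35*7) = 7/245.
Cross-multiplying, 1*245 = 245 < 980 = 7*140, so 1/140 is smaller: the convergent 17/4 is closer to x than 30/7.

17/4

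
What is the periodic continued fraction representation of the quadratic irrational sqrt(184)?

Write x_i = (sqrt(184) + m_i)/d_i with (m_0, d_0) = (0, 1). a_0 = floor(sqrt(184)) = 13, since 13^2 = 169 <= 184 < 196 = 14^2.
Iterate m_{i+1} = d_i*a_i - m_i, d_{i+1} = (184 - m_{i+1}^2)/d_i, a_{i+1} = floor((a_0 + m_{i+1})/d_{i+1}):
  m_1 = 1*13 - 0 = 13, d_1 = (184 - 13^2)/1 = 15/1 = 15, a_1 = floor((13 + 13)/15) = 1.
  m_2 = 15*1 - 13 = 2, d_2 = (184 - 2^2)/15 = 180/15 = 12, a_2 = floor((13 + 2)/12) = 1.
  m_3 = 12*1 - 2 = 10, d_3 = (184 - 10^2)/12 = 84/12 = 7, a_3 = floor((13 + 10)/7) = 3.
  m_4 = 7*3 - 10 = 11, d_4 = (184 - 11^2)/7 = 63/7 = 9, a_4 = floor((13 + 11)/9) = 2.
  m_5 = 9*2 - 11 = 7, d_5 = (184 - 7^2)/9 = 135/9 = 15, a_5 = floor((13 + 7)/15) = 1.
  m_6 = 15*1 - 7 = 8, d_6 = (184 - 8^2)/15 = 120/15 = 8, a_6 = floor((13 + 8)/8) = 2.
  m_7 = 8*2 - 8 = 8, d_7 = (184 - 8^2)/8 = 120/8 = 15, a_7 = floor((13 + 8)/15) = 1.
  m_8 = 15*1 - 8 = 7, d_8 = (184 - 7^2)/15 = 135/15 = 9, a_8 = floor((13 + 7)/9) = 2.
  m_9 = 9*2 - 7 = 11, d_9 = (184 - 11^2)/9 = 63/9 = 7, a_9 = floor((13 + 11)/7) = 3.
  m_10 = 7*3 - 11 = 10, d_10 = (184 - 10^2)/7 = 84/7 = 12, a_10 = floor((13 + 10)/12) = 1.
  m_11 = 12*1 - 10 = 2, d_11 = (184 - 2^2)/12 = 180/12 = 15, a_11 = floor((13 + 2)/15) = 1.
  m_12 = 15*1 - 2 = 13, d_12 = (184 - 13^2)/15 = 15/15 = 1, a_12 = floor((13 + 13)/1) = 26.
  m_13 = 1*26 - 13 = 13, d_13 = (184 - 13^2)/1 = 15/1 = 15: (m_13, d_13) = (m_1, d_1) = (13, 15), so from here the quotients repeat a_1, ..., a_12; the period length is 12.
Hence the expansion of sqrt(184) is a_0 = 13 followed by the repeating block 1, 1, 3, 2, 1, 2, 1, 2, 3, 1, 1, 26 (period 12).

[13; (1, 1, 3, 2, 1, 2, 1, 2, 3, 1, 1, 26)]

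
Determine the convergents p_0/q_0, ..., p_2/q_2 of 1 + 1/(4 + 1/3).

1/1, 5/4, 16/13

Using the convergent recurrence p_i = a_i*p_{i-1} + p_{i-2}, q_i = a_i*q_{i-1} + q_{i-2} with p_{-2}=0, p_{-1}=1, q_{-2}=1, q_{-1}=0:
  i=0: a_0=1, p_0 = 1*1 + 0 = 1, q_0 = 1*0 + 1 = 1.
  i=1: a_1=4, p_1 = 4*1 + 1 = 5, q_1 = 4*1 + 0 = 4.
  i=2: a_2=3, p_2 = 3*5 + 1 = 16, q_2 = 3*4 + 1 = 13.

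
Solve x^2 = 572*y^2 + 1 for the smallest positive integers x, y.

(x, y) = (287, 12)

First expand sqrt(572) as a continued fraction. With x_i = (sqrt(572) + m_i)/d_i and (m_0, d_0) = (0, 1): a_0 = floor(sqrt(572)) = 23, since 23^2 = 529 <= 572 < 576 = 24^2.
Iterate m_{i+1} = d_i*a_i - m_i, d_{i+1} = (572 - m_{i+1}^2)/d_i, a_{i+1} = floor((a_0 + m_{i+1})/d_{i+1}):
  m_1 = 1*23 - 0 = 23, d_1 = (572 - 23^2)/1 = 43/1 = 43, a_1 = floor((23 + 23)/43) = 1.
  m_2 = 43*1 - 23 = 20, d_2 = (572 - 20^2)/43 = 172/43 = 4, a_2 = floor((23 + 20)/4) = 10.
  m_3 = 4*10 - 20 = 20, d_3 = (572 - 20^2)/4 = 172/4 = 43, a_3 = floor((23 + 20)/43) = 1.
  m_4 = 43*1 - 20 = 23, d_4 = (572 - 23^2)/43 = 43/43 = 1, a_4 = floor((23 + 23)/1) = 46.
  m_5 = 1*46 - 23 = 23, d_5 = (572 - 23^2)/1 = 43/1 = 43: (m_5, d_5) = (m_1, d_1) = (23, 43), so from here the quotients repeat a_1, ..., a_4; the period length is 4.
So sqrt(572) = [23; (1, 10, 1, 46)] with period length k = 4.
k is even, so the fundamental solution of x^2 - 572y^2 = 1 is (p_{k-1}, q_{k-1}) = (p_3, q_3); compute convergents through index 3.
Convergents (p_i = a_i*p_{i-1} + p_{i-2}, q_i = a_i*q_{i-1} + q_{i-2} with p_{-2}=0, p_{-1}=1, q_{-2}=1, q_{-1}=0):
  i=0: a_0=23, p_0 = 23*1 + 0 = 23, q_0 = 23*0 + 1 = 1.
  i=1: a_1=1, p_1 = 1*23 + 1 = 24, q_1 = 1*1 + 0 = 1.
  i=2: a_2=10, p_2 = 10*24 + 23 = 263, q_2 = 10*1 + 1 = 11.
  i=3: a_3=1, p_3 = 1*263 + 24 = 287, q_3 = 1*11 + 1 = 12.
Check: 287^2 - 572*12^2 = 82369 - 82368 = 1, so (x, y) = (287, 12) solves the equation, and by the theorem it is the least positive solution.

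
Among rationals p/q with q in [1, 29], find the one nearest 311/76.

Expand x = 311/76 as a continued fraction with the Euclidean algorithm:
  311 = 4*76 + 7, so a_0 = 4.
  76 = 10*7 + 6, so a_1 = 10.
  7 = 1*6 + 1, so a_2 = 1.
  6 = 6*1 + 0, so a_3 = 6.
so x = [4; 10, 1, 6].
Convergents (p_i = a_i*p_{i-1} + p_{i-2}, q_i = a_i*q_{i-1} + q_{i-2} with p_{-2}=0, p_{-1}=1, q_{-2}=1, q_{-1}=0), until the denominator exceeds 29:
  i=0: a_0=4, p_0 = 4*1 + 0 = 4, q_0 = 4*0 + 1 = 1.
  i=1: a_1=10, p_1 = 10*4 + 1 = 41, q_1 = 10*1 + 0 = 10.
  i=2: a_2=1, p_2 = 1*41 + 4 = 45, q_2 = 1*10 + 1 = 11.
  i=3: a_3=6, p_3 = 6*45 + 41 = 311, q_3 = 6*11 + 10 = 76.
q_3 = 76 > 29, so the last convergent with denominator <= 29 is p_2/q_2 = 45/11.
The closest fraction with denominator <= 29 is either p_2/q_2 or the intermediate fraction (k*p_2 + p_1)/(k*q_2 + q_1) with the largest k >= 1 whose denominator stays <= 29; these approach x as k grows, and every other convergent or intermediate fraction in range is farther away.
Largest k: floor((29 - q_1)/q_2) = floor((29 - 10)/11) = 1.
That gives (1*45 + 41)/(1*11 + 10) = 86/21.
Compare the errors: |x - 45/11| = |311*11 - 45*76|/(76*11) = 1/836, and |x - 86/21| = |311*21 - 86*76|/(76*21) = 5/1596.
Cross-multiplying, 1*1596 = 1596 < 4180 = 5*836, so 1/836 is smaller: the convergent 45/11 is closer to x than 86/21.

45/11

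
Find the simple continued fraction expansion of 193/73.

[2; 1, 1, 1, 4, 5]

Run the Euclidean algorithm on 193 and 73; the successive quotients are the partial quotients a_0, a_1, ... (each step inverts the fractional part left over by the previous one):
  193 = 2*73 + 47, so a_0 = 2.
  73 = 1*47 + 26, so a_1 = 1.
  47 = 1*26 + 21, so a_2 = 1.
  26 = 1*21 + 5, so a_3 = 1.
  21 = 4*5 + 1, so a_4 = 4.
  5 = 5*1 + 0, so a_5 = 5.
The remainder reaches 0 after 6 divisions, so the expansion has 6 partial quotients, read off in order.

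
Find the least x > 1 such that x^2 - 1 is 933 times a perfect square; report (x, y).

(x, y) = (75263, 2464)

First expand sqrt(933) as a continued fraction. With x_i = (sqrt(933) + m_i)/d_i and (m_0, d_0) = (0, 1): a_0 = floor(sqrt(933)) = 30, since 30^2 = 900 <= 933 < 961 = 31^2.
Iterate m_{i+1} = d_i*a_i - m_i, d_{i+1} = (933 - m_{i+1}^2)/d_i, a_{i+1} = floor((a_0 + m_{i+1})/d_{i+1}):
  m_1 = 1*30 - 0 = 30, d_1 = (933 - 30^2)/1 = 33/1 = 33, a_1 = floor((30 + 30)/33) = 1.
  m_2 = 33*1 - 30 = 3, d_2 = (933 - 3^2)/33 = 924/33 = 28, a_2 = floor((30 + 3)/28) = 1.
  m_3 = 28*1 - 3 = 25, d_3 = (933 - 25^2)/28 = 308/28 = 11, a_3 = floor((30 + 25)/11) = 5.
  m_4 = 11*5 - 25 = 30, d_4 = (933 - 30^2)/11 = 33/11 = 3, a_4 = floor((30 + 30)/3) = 20.
  m_5 = 3*20 - 30 = 30, d_5 = (933 - 30^2)/3 = 33/3 = 11, a_5 = floor((30 + 30)/11) = 5.
  m_6 = 11*5 - 30 = 25, d_6 = (933 - 25^2)/11 = 308/11 = 28, a_6 = floor((30 + 25)/28) = 1.
  m_7 = 28*1 - 25 = 3, d_7 = (933 - 3^2)/28 = 924/28 = 33, a_7 = floor((30 + 3)/33) = 1.
  m_8 = 33*1 - 3 = 30, d_8 = (933 - 30^2)/33 = 33/33 = 1, a_8 = floor((30 + 30)/1) = 60.
  m_9 = 1*60 - 30 = 30, d_9 = (933 - 30^2)/1 = 33/1 = 33: (m_9, d_9) = (m_1, d_1) = (30, 33), so from here the quotients repeat a_1, ..., a_8; the period length is 8.
So sqrt(933) = [30; (1, 1, 5, 20, 5, 1, 1, 60)] with period length k = 8.
k is even, so the fundamental solution of x^2 - 933y^2 = 1 is (p_{k-1}, q_{k-1}) = (p_7, q_7); compute convergents through index 7.
Convergents (p_i = a_i*p_{i-1} + p_{i-2}, q_i = a_i*q_{i-1} + q_{i-2} with p_{-2}=0, p_{-1}=1, q_{-2}=1, q_{-1}=0):
  i=0: a_0=30, p_0 = 30*1 + 0 = 30, q_0 = 30*0 + 1 = 1.
  i=1: a_1=1, p_1 = 1*30 + 1 = 31, q_1 = 1*1 + 0 = 1.
  i=2: a_2=1, p_2 = 1*31 + 30 = 61, q_2 = 1*1 + 1 = 2.
  i=3: a_3=5, p_3 = 5*61 + 31 = 336, q_3 = 5*2 + 1 = 11.
  i=4: a_4=20, p_4 = 20*336 + 61 = 6781, q_4 = 20*11 + 2 = 222.
  i=5: a_5=5, p_5 = 5*6781 + 336 = 34241, q_5 = 5*222 + 11 = 1121.
  i=6: a_6=1, p_6 = 1*34241 + 6781 = 41022, q_6 = 1*1121 + 222 = 1343.
  i=7: a_7=1, p_7 = 1*41022 + 34241 = 75263, q_7 = 1*1343 + 1121 = 2464.
Check: 75263^2 - 933*2464^2 = 5664519169 - 5664519168 = 1, so (x, y) = (75263, 2464) solves the equation, and by the theorem it is the least positive solution.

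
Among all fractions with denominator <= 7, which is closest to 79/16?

5/1

Expand x = 79/16 as a continued fraction with the Euclidean algorithm:
  79 = 4*16 + 15, so a_0 = 4.
  16 = 1*15 + 1, so a_1 = 1.
  15 = 15*1 + 0, so a_2 = 15.
so x = [4; 1, 15].
Convergents (p_i = a_i*p_{i-1} + p_{i-2}, q_i = a_i*q_{i-1} + q_{i-2} with p_{-2}=0, p_{-1}=1, q_{-2}=1, q_{-1}=0), until the denominator exceeds 7:
  i=0: a_0=4, p_0 = 4*1 + 0 = 4, q_0 = 4*0 + 1 = 1.
  i=1: a_1=1, p_1 = 1*4 + 1 = 5, q_1 = 1*1 + 0 = 1.
  i=2: a_2=15, p_2 = 15*5 + 4 = 79, q_2 = 15*1 + 1 = 16.
q_2 = 16 > 7, so the last convergent with denominator <= 7 is p_1/q_1 = 5/1.
The closest fraction with denominator <= 7 is either p_1/q_1 or the intermediate fraction (k*p_1 + p_0)/(k*q_1 + q_0) with the largest k >= 1 whose denominator stays <= 7; these approach x as k grows, and every other convergent or intermediate fraction in range is farther away.
Largest k: floor((7 - q_0)/q_1) = floor((7 - 1)/1) = 6.
That gives (6*5 + 4)/(6*1 + 1) = 34/7.
Compare the errors: |x - 5/1| = |79*1 - 5*16|/(16*1) = 1/16, and |x - 34/7| = |79*7 - 34*16|/(16*7) = 9/112.
Cross-multiplying, 1*112 = 112 < 144 = 9*16, so 1/16 is smaller: the convergent 5/1 is closer to x than 34/7.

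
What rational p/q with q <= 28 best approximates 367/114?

Expand x = 367/114 as a continued fraction with the Euclidean algorithm:
  367 = 3*114 + 25, so a_0 = 3.
  114 = 4*25 + 14, so a_1 = 4.
  25 = 1*14 + 11, so a_2 = 1.
  14 = 1*11 + 3, so a_3 = 1.
  11 = 3*3 + 2, so a_4 = 3.
  3 = 1*2 + 1, so a_5 = 1.
  2 = 2*1 + 0, so a_6 = 2.
so x = [3; 4, 1, 1, 3, 1, 2].
Convergents (p_i = a_i*p_{i-1} + p_{i-2}, q_i = a_i*q_{i-1} + q_{i-2} with p_{-2}=0, p_{-1}=1, q_{-2}=1, q_{-1}=0), until the denominator exceeds 28:
  i=0: a_0=3, p_0 = 3*1 + 0 = 3, q_0 = 3*0 + 1 = 1.
  i=1: a_1=4, p_1 = 4*3 + 1 = 13, q_1 = 4*1 + 0 = 4.
  i=2: a_2=1, p_2 = 1*13 + 3 = 16, q_2 = 1*4 + 1 = 5.
  i=3: a_3=1, p_3 = 1*16 + 13 = 29, q_3 = 1*5 + 4 = 9.
  i=4: a_4=3, p_4 = 3*29 + 16 = 103, q_4 = 3*9 + 5 = 32.
q_4 = 32 > 28, so the last convergent with denominator <= 28 is p_3/q_3 = 29/9.
The closest fraction with denominator <= 28 is either p_3/q_3 or the intermediate fraction (k*p_3 + p_2)/(k*q_3 + q_2) with the largest k >= 1 whose denominator stays <= 28; these approach x as k grows, and every other convergent or intermediate fraction in range is farther away.
Largest k: floor((28 - q_2)/q_3) = floor((28 - 5)/9) = 2.
That gives (2*29 + 16)/(2*9 + 5) = 74/23.
Compare the errors: |x - 29/9| = |367*9 - 29*114|/(114*9) = 3/1026, and |x - 74/23| = |367*23 - 74*114|/(114*23) = 5/2622.
Cross-multiplying, 5*1026 = 5130 < 7866 = 3*2622, so 5/2622 is smaller: the intermediate fraction 74/23 is closer to x than 29/9.

74/23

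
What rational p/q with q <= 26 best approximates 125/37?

71/21

Expand x = 125/37 as a continued fraction with the Euclidean algorithm:
  125 = 3*37 + 14, so a_0 = 3.
  37 = 2*14 + 9, so a_1 = 2.
  14 = 1*9 + 5, so a_2 = 1.
  9 = 1*5 + 4, so a_3 = 1.
  5 = 1*4 + 1, so a_4 = 1.
  4 = 4*1 + 0, so a_5 = 4.
so x = [3; 2, 1, 1, 1, 4].
Convergents (p_i = a_i*p_{i-1} + p_{i-2}, q_i = a_i*q_{i-1} + q_{i-2} with p_{-2}=0, p_{-1}=1, q_{-2}=1, q_{-1}=0), until the denominator exceeds 26:
  i=0: a_0=3, p_0 = 3*1 + 0 = 3, q_0 = 3*0 + 1 = 1.
  i=1: a_1=2, p_1 = 2*3 + 1 = 7, q_1 = 2*1 + 0 = 2.
  i=2: a_2=1, p_2 = 1*7 + 3 = 10, q_2 = 1*2 + 1 = 3.
  i=3: a_3=1, p_3 = 1*10 + 7 = 17, q_3 = 1*3 + 2 = 5.
  i=4: a_4=1, p_4 = 1*17 + 10 = 27, q_4 = 1*5 + 3 = 8.
  i=5: a_5=4, p_5 = 4*27 + 17 = 125, q_5 = 4*8 + 5 = 37.
q_5 = 37 > 26, so the last convergent with denominator <= 26 is p_4/q_4 = 27/8.
The closest fraction with denominator <= 26 is either p_4/q_4 or the intermediate fraction (k*p_4 + p_3)/(k*q_4 + q_3) with the largest k >= 1 whose denominator stays <= 26; these approach x as k grows, and every other convergent or intermediate fraction in range is farther away.
Largest k: floor((26 - q_3)/q_4) = floor((26 - 5)/8) = 2.
That gives (2*27 + 17)/(2*8 + 5) = 71/21.
Compare the errors: |x - 27/8| = |125*8 - 27*37|/(37*8) = 1/296, and |x - 71/21| = |125*21 - 71*37|/(37*21) = 2/777.
Cross-multiplying, 2*296 = 592 < 777 = 1*777, so 2/777 is smaller: the intermediate fraction 71/21 is closer to x than 27/8.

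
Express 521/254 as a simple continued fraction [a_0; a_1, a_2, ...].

[2; 19, 1, 1, 6]

Run the Euclidean algorithm on 521 and 254; the successive quotients are the partial quotients a_0, a_1, ... (each step inverts the fractional part left over by the previous one):
  521 = 2*254 + 13, so a_0 = 2.
  254 = 19*13 + 7, so a_1 = 19.
  13 = 1*7 + 6, so a_2 = 1.
  7 = 1*6 + 1, so a_3 = 1.
  6 = 6*1 + 0, so a_4 = 6.
The remainder reaches 0 after 5 divisions, so the expansion has 5 partial quotients, read off in order.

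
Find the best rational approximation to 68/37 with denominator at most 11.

Expand x = 68/37 as a continued fraction with the Euclidean algorithm:
  68 = 1*37 + 31, so a_0 = 1.
  37 = 1*31 + 6, so a_1 = 1.
  31 = 5*6 + 1, so a_2 = 5.
  6 = 6*1 + 0, so a_3 = 6.
so x = [1; 1, 5, 6].
Convergents (p_i = a_i*p_{i-1} + p_{i-2}, q_i = a_i*q_{i-1} + q_{i-2} with p_{-2}=0, p_{-1}=1, q_{-2}=1, q_{-1}=0), until the denominator exceeds 11:
  i=0: a_0=1, p_0 = 1*1 + 0 = 1, q_0 = 1*0 + 1 = 1.
  i=1: a_1=1, p_1 = 1*1 + 1 = 2, q_1 = 1*1 + 0 = 1.
  i=2: a_2=5, p_2 = 5*2 + 1 = 11, q_2 = 5*1 + 1 = 6.
  i=3: a_3=6, p_3 = 6*11 + 2 = 68, q_3 = 6*6 + 1 = 37.
q_3 = 37 > 11, so the last convergent with denominator <= 11 is p_2/q_2 = 11/6.
The closest fraction with denominator <= 11 is either p_2/q_2 or the intermediate fraction (k*p_2 + p_1)/(k*q_2 + q_1) with the largest k >= 1 whose denominator stays <= 11; these approach x as k grows, and every other convergent or intermediate fraction in range is farther away.
Largest k: floor((11 - q_1)/q_2) = floor((11 - 1)/6) = 1.
That gives (1*11 + 2)/(1*6 + 1) = 13/7.
Compare the errors: |x - 11/6| = |68*6 - 11*37|/(37*6) = 1/222, and |x - 13/7| = |68*7 - 13*37|/(37*7) = 5/259.
Cross-multiplying, 1*259 = 259 < 1110 = 5*222, so 1/222 is smaller: the convergent 11/6 is closer to x than 13/7.

11/6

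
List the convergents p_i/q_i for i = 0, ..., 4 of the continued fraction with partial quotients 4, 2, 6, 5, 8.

4/1, 9/2, 58/13, 299/67, 2450/549

Using the convergent recurrence p_i = a_i*p_{i-1} + p_{i-2}, q_i = a_i*q_{i-1} + q_{i-2} with p_{-2}=0, p_{-1}=1, q_{-2}=1, q_{-1}=0:
  i=0: a_0=4, p_0 = 4*1 + 0 = 4, q_0 = 4*0 + 1 = 1.
  i=1: a_1=2, p_1 = 2*4 + 1 = 9, q_1 = 2*1 + 0 = 2.
  i=2: a_2=6, p_2 = 6*9 + 4 = 58, q_2 = 6*2 + 1 = 13.
  i=3: a_3=5, p_3 = 5*58 + 9 = 299, q_3 = 5*13 + 2 = 67.
  i=4: a_4=8, p_4 = 8*299 + 58 = 2450, q_4 = 8*67 + 13 = 549.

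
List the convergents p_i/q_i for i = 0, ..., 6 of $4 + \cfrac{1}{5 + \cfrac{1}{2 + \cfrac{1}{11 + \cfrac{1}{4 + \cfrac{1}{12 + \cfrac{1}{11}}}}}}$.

Using the convergent recurrence p_i = a_i*p_{i-1} + p_{i-2}, q_i = a_i*q_{i-1} + q_{i-2} with p_{-2}=0, p_{-1}=1, q_{-2}=1, q_{-1}=0:
  i=0: a_0=4, p_0 = 4*1 + 0 = 4, q_0 = 4*0 + 1 = 1.
  i=1: a_1=5, p_1 = 5*4 + 1 = 21, q_1 = 5*1 + 0 = 5.
  i=2: a_2=2, p_2 = 2*21 + 4 = 46, q_2 = 2*5 + 1 = 11.
  i=3: a_3=11, p_3 = 11*46 + 21 = 527, q_3 = 11*11 + 5 = 126.
  i=4: a_4=4, p_4 = 4*527 + 46 = 2154, q_4 = 4*126 + 11 = 515.
  i=5: a_5=12, p_5 = 12*2154 + 527 = 26375, q_5 = 12*515 + 126 = 6306.
  i=6: a_6=11, p_6 = 11*26375 + 2154 = 292279, q_6 = 11*6306 + 515 = 69881.

4/1, 21/5, 46/11, 527/126, 2154/515, 26375/6306, 292279/69881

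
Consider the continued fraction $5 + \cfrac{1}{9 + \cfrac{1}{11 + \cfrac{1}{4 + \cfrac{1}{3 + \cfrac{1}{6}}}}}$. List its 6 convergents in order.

5/1, 46/9, 511/100, 2090/409, 6781/1327, 42776/8371

Using the convergent recurrence p_i = a_i*p_{i-1} + p_{i-2}, q_i = a_i*q_{i-1} + q_{i-2} with p_{-2}=0, p_{-1}=1, q_{-2}=1, q_{-1}=0:
  i=0: a_0=5, p_0 = 5*1 + 0 = 5, q_0 = 5*0 + 1 = 1.
  i=1: a_1=9, p_1 = 9*5 + 1 = 46, q_1 = 9*1 + 0 = 9.
  i=2: a_2=11, p_2 = 11*46 + 5 = 511, q_2 = 11*9 + 1 = 100.
  i=3: a_3=4, p_3 = 4*511 + 46 = 2090, q_3 = 4*100 + 9 = 409.
  i=4: a_4=3, p_4 = 3*2090 + 511 = 6781, q_4 = 3*409 + 100 = 1327.
  i=5: a_5=6, p_5 = 6*6781 + 2090 = 42776, q_5 = 6*1327 + 409 = 8371.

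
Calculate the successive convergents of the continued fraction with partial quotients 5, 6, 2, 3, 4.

5/1, 31/6, 67/13, 232/45, 995/193

Using the convergent recurrence p_i = a_i*p_{i-1} + p_{i-2}, q_i = a_i*q_{i-1} + q_{i-2} with p_{-2}=0, p_{-1}=1, q_{-2}=1, q_{-1}=0:
  i=0: a_0=5, p_0 = 5*1 + 0 = 5, q_0 = 5*0 + 1 = 1.
  i=1: a_1=6, p_1 = 6*5 + 1 = 31, q_1 = 6*1 + 0 = 6.
  i=2: a_2=2, p_2 = 2*31 + 5 = 67, q_2 = 2*6 + 1 = 13.
  i=3: a_3=3, p_3 = 3*67 + 31 = 232, q_3 = 3*13 + 6 = 45.
  i=4: a_4=4, p_4 = 4*232 + 67 = 995, q_4 = 4*45 + 13 = 193.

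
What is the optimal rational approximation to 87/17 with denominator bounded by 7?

Expand x = 87/17 as a continued fraction with the Euclidean algorithm:
  87 = 5*17 + 2, so a_0 = 5.
  17 = 8*2 + 1, so a_1 = 8.
  2 = 2*1 + 0, so a_2 = 2.
so x = [5; 8, 2].
Convergents (p_i = a_i*p_{i-1} + p_{i-2}, q_i = a_i*q_{i-1} + q_{i-2} with p_{-2}=0, p_{-1}=1, q_{-2}=1, q_{-1}=0), until the denominator exceeds 7:
  i=0: a_0=5, p_0 = 5*1 + 0 = 5, q_0 = 5*0 + 1 = 1.
  i=1: a_1=8, p_1 = 8*5 + 1 = 41, q_1 = 8*1 + 0 = 8.
q_1 = 8 > 7, so the last convergent with denominator <= 7 is p_0/q_0 = 5/1.
The closest fraction with denominator <= 7 is either p_0/q_0 or the intermediate fraction (k*p_0 + p_{-1})/(k*q_0 + q_{-1}) with the largest k >= 1 whose denominator stays <= 7; these approach x as k grows, and every other convergent or intermediate fraction in range is farther away.
Largest k: floor((7 - q_{-1})/q_0) = floor((7 - 0)/1) = 7 (using the seeds p_{-1} = 1, q_{-1} = 0).
That gives (7*5 + 1)/(7*1 + 0) = 36/7.
Compare the errors: |x - 5/1| = |87*1 - 5*17|/(17*1) = 2/17, and |x - 36/7| = |87*7 - 36*17|/(17*7) = 3/119.
Cross-multiplying, 3*17 = 51 < 238 = 2*119, so 3/119 is smaller: the intermediate fraction 36/7 is closer to x than 5/1.

36/7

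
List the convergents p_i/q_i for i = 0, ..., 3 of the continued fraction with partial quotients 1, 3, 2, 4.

Using the convergent recurrence p_i = a_i*p_{i-1} + p_{i-2}, q_i = a_i*q_{i-1} + q_{i-2} with p_{-2}=0, p_{-1}=1, q_{-2}=1, q_{-1}=0:
  i=0: a_0=1, p_0 = 1*1 + 0 = 1, q_0 = 1*0 + 1 = 1.
  i=1: a_1=3, p_1 = 3*1 + 1 = 4, q_1 = 3*1 + 0 = 3.
  i=2: a_2=2, p_2 = 2*4 + 1 = 9, q_2 = 2*3 + 1 = 7.
  i=3: a_3=4, p_3 = 4*9 + 4 = 40, q_3 = 4*7 + 3 = 31.

1/1, 4/3, 9/7, 40/31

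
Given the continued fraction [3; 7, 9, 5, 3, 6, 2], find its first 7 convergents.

Using the convergent recurrence p_i = a_i*p_{i-1} + p_{i-2}, q_i = a_i*q_{i-1} + q_{i-2} with p_{-2}=0, p_{-1}=1, q_{-2}=1, q_{-1}=0:
  i=0: a_0=3, p_0 = 3*1 + 0 = 3, q_0 = 3*0 + 1 = 1.
  i=1: a_1=7, p_1 = 7*3 + 1 = 22, q_1 = 7*1 + 0 = 7.
  i=2: a_2=9, p_2 = 9*22 + 3 = 201, q_2 = 9*7 + 1 = 64.
  i=3: a_3=5, p_3 = 5*201 + 22 = 1027, q_3 = 5*64 + 7 = 327.
  i=4: a_4=3, p_4 = 3*1027 + 201 = 3282, q_4 = 3*327 + 64 = 1045.
  i=5: a_5=6, p_5 = 6*3282 + 1027 = 20719, q_5 = 6*1045 + 327 = 6597.
  i=6: a_6=2, p_6 = 2*20719 + 3282 = 44720, q_6 = 2*6597 + 1045 = 14239.

3/1, 22/7, 201/64, 1027/327, 3282/1045, 20719/6597, 44720/14239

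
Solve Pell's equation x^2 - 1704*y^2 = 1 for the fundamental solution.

(x, y) = (88751, 2150)

First expand sqrt(1704) as a continued fraction. With x_i = (sqrt(1704) + m_i)/d_i and (m_0, d_0) = (0, 1): a_0 = floor(sqrt(1704)) = 41, since 41^2 = 1681 <= 1704 < 1764 = 42^2.
Iterate m_{i+1} = d_i*a_i - m_i, d_{i+1} = (1704 - m_{i+1}^2)/d_i, a_{i+1} = floor((a_0 + m_{i+1})/d_{i+1}):
  m_1 = 1*41 - 0 = 41, d_1 = (1704 - 41^2)/1 = 23/1 = 23, a_1 = floor((41 + 41)/23) = 3.
  m_2 = 23*3 - 41 = 28, d_2 = (1704 - 28^2)/23 = 920/23 = 40, a_2 = floor((41 + 28)/40) = 1.
  m_3 = 40*1 - 28 = 12, d_3 = (1704 - 12^2)/40 = 1560/40 = 39, a_3 = floor((41 + 12)/39) = 1.
  m_4 = 39*1 - 12 = 27, d_4 = (1704 - 27^2)/39 = 975/39 = 25, a_4 = floor((41 + 27)/25) = 2.
  m_5 = 25*2 - 27 = 23, d_5 = (1704 - 23^2)/25 = 1175/25 = 47, a_5 = floor((41 + 23)/47) = 1.
  m_6 = 47*1 - 23 = 24, d_6 = (1704 - 24^2)/47 = 1128/47 = 24, a_6 = floor((41 + 24)/24) = 2.
  m_7 = 24*2 - 24 = 24, d_7 = (1704 - 24^2)/24 = 1128/24 = 47, a_7 = floor((41 + 24)/47) = 1.
  m_8 = 47*1 - 24 = 23, d_8 = (1704 - 23^2)/47 = 1175/47 = 25, a_8 = floor((41 + 23)/25) = 2.
  m_9 = 25*2 - 23 = 27, d_9 = (1704 - 27^2)/25 = 975/25 = 39, a_9 = floor((41 + 27)/39) = 1.
  m_10 = 39*1 - 27 = 12, d_10 = (1704 - 12^2)/39 = 1560/39 = 40, a_10 = floor((41 + 12)/40) = 1.
  m_11 = 40*1 - 12 = 28, d_11 = (1704 - 28^2)/40 = 920/40 = 23, a_11 = floor((41 + 28)/23) = 3.
  m_12 = 23*3 - 28 = 41, d_12 = (1704 - 41^2)/23 = 23/23 = 1, a_12 = floor((41 + 41)/1) = 82.
  m_13 = 1*82 - 41 = 41, d_13 = (1704 - 41^2)/1 = 23/1 = 23: (m_13, d_13) = (m_1, d_1) = (41, 23), so from here the quotients repeat a_1, ..., a_12; the period length is 12.
So sqrt(1704) = [41; (3, 1, 1, 2, 1, 2, 1, 2, 1, 1, 3, 82)] with period length k = 12.
k is even, so the fundamental solution of x^2 - 1704y^2 = 1 is (p_{k-1}, q_{k-1}) = (p_11, q_11); compute convergents through index 11.
Convergents (p_i = a_i*p_{i-1} + p_{i-2}, q_i = a_i*q_{i-1} + q_{i-2} with p_{-2}=0, p_{-1}=1, q_{-2}=1, q_{-1}=0):
  i=0: a_0=41, p_0 = 41*1 + 0 = 41, q_0 = 41*0 + 1 = 1.
  i=1: a_1=3, p_1 = 3*41 + 1 = 124, q_1 = 3*1 + 0 = 3.
  i=2: a_2=1, p_2 = 1*124 + 41 = 165, q_2 = 1*3 + 1 = 4.
  i=3: a_3=1, p_3 = 1*165 + 124 = 289, q_3 = 1*4 + 3 = 7.
  i=4: a_4=2, p_4 = 2*289 + 165 = 743, q_4 = 2*7 + 4 = 18.
  i=5: a_5=1, p_5 = 1*743 + 289 = 1032, q_5 = 1*18 + 7 = 25.
  i=6: a_6=2, p_6 = 2*1032 + 743 = 2807, q_6 = 2*25 + 18 = 68.
  i=7: a_7=1, p_7 = 1*2807 + 1032 = 3839, q_7 = 1*68 + 25 = 93.
  i=8: a_8=2, p_8 = 2*3839 + 2807 = 10485, q_8 = 2*93 + 68 = 254.
  i=9: a_9=1, p_9 = 1*10485 + 3839 = 14324, q_9 = 1*254 + 93 = 347.
  i=10: a_10=1, p_10 = 1*14324 + 10485 = 24809, q_10 = 1*347 + 254 = 601.
  i=11: a_11=3, p_11 = 3*24809 + 14324 = 88751, q_11 = 3*601 + 347 = 2150.
Check: 88751^2 - 1704*2150^2 = 7876740001 - 7876740000 = 1, so (x, y) = (88751, 2150) solves the equation, and by the theorem it is the least positive solution.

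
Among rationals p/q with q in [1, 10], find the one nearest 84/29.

29/10

Expand x = 84/29 as a continued fraction with the Euclidean algorithm:
  84 = 2*29 + 26, so a_0 = 2.
  29 = 1*26 + 3, so a_1 = 1.
  26 = 8*3 + 2, so a_2 = 8.
  3 = 1*2 + 1, so a_3 = 1.
  2 = 2*1 + 0, so a_4 = 2.
so x = [2; 1, 8, 1, 2].
Convergents (p_i = a_i*p_{i-1} + p_{i-2}, q_i = a_i*q_{i-1} + q_{i-2} with p_{-2}=0, p_{-1}=1, q_{-2}=1, q_{-1}=0), until the denominator exceeds 10:
  i=0: a_0=2, p_0 = 2*1 + 0 = 2, q_0 = 2*0 + 1 = 1.
  i=1: a_1=1, p_1 = 1*2 + 1 = 3, q_1 = 1*1 + 0 = 1.
  i=2: a_2=8, p_2 = 8*3 + 2 = 26, q_2 = 8*1 + 1 = 9.
  i=3: a_3=1, p_3 = 1*26 + 3 = 29, q_3 = 1*9 + 1 = 10.
  i=4: a_4=2, p_4 = 2*29 + 26 = 84, q_4 = 2*10 + 9 = 29.
q_4 = 29 > 10, so the last convergent with denominator <= 10 is p_3/q_3 = 29/10.
The closest fraction with denominator <= 10 is either p_3/q_3 or the intermediate fraction (k*p_3 + p_2)/(k*q_3 + q_2) with the largest k >= 1 whose denominator stays <= 10; these approach x as k grows, and every other convergent or intermediate fraction in range is farther away.
Largest k: floor((10 - q_2)/q_3) = floor((10 - 9)/10) = 0.
Since k = 0, no intermediate fraction beyond p_3/q_3 has denominator <= 10, so the convergent 29/10 is the closest (its error is |84*10 - 29*29|/(29*10) = 1/290).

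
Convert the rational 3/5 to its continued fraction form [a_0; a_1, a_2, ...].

Run the Euclidean algorithm on 3 and 5; the successive quotients are the partial quotients a_0, a_1, ... (each step inverts the fractional part left over by the previous one):
  3 = 0*5 + 3, so a_0 = 0.
  5 = 1*3 + 2, so a_1 = 1.
  3 = 1*2 + 1, so a_2 = 1.
  2 = 2*1 + 0, so a_3 = 2.
The remainder reaches 0 after 4 divisions, so the expansion has 4 partial quotients, read off in order.

[0; 1, 1, 2]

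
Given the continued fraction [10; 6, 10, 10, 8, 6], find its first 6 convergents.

Using the convergent recurrence p_i = a_i*p_{i-1} + p_{i-2}, q_i = a_i*q_{i-1} + q_{i-2} with p_{-2}=0, p_{-1}=1, q_{-2}=1, q_{-1}=0:
  i=0: a_0=10, p_0 = 10*1 + 0 = 10, q_0 = 10*0 + 1 = 1.
  i=1: a_1=6, p_1 = 6*10 + 1 = 61, q_1 = 6*1 + 0 = 6.
  i=2: a_2=10, p_2 = 10*61 + 10 = 620, q_2 = 10*6 + 1 = 61.
  i=3: a_3=10, p_3 = 10*620 + 61 = 6261, q_3 = 10*61 + 6 = 616.
  i=4: a_4=8, p_4 = 8*6261 + 620 = 50708, q_4 = 8*616 + 61 = 4989.
  i=5: a_5=6, p_5 = 6*50708 + 6261 = 310509, q_5 = 6*4989 + 616 = 30550.

10/1, 61/6, 620/61, 6261/616, 50708/4989, 310509/30550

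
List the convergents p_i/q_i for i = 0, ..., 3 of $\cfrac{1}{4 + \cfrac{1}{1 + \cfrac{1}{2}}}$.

Using the convergent recurrence p_i = a_i*p_{i-1} + p_{i-2}, q_i = a_i*q_{i-1} + q_{i-2} with p_{-2}=0, p_{-1}=1, q_{-2}=1, q_{-1}=0:
  i=0: a_0=0, p_0 = 0*1 + 0 = 0, q_0 = 0*0 + 1 = 1.
  i=1: a_1=4, p_1 = 4*0 + 1 = 1, q_1 = 4*1 + 0 = 4.
  i=2: a_2=1, p_2 = 1*1 + 0 = 1, q_2 = 1*4 + 1 = 5.
  i=3: a_3=2, p_3 = 2*1 + 1 = 3, q_3 = 2*5 + 4 = 14.

0/1, 1/4, 1/5, 3/14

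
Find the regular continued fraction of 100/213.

Run the Euclidean algorithm on 100 and 213; the successive quotients are the partial quotients a_0, a_1, ... (each step inverts the fractional part left over by the previous one):
  100 = 0*213 + 100, so a_0 = 0.
  213 = 2*100 + 13, so a_1 = 2.
  100 = 7*13 + 9, so a_2 = 7.
  13 = 1*9 + 4, so a_3 = 1.
  9 = 2*4 + 1, so a_4 = 2.
  4 = 4*1 + 0, so a_5 = 4.
The remainder reaches 0 after 6 divisions, so the expansion has 6 partial quotients, read off in order.

[0; 2, 7, 1, 2, 4]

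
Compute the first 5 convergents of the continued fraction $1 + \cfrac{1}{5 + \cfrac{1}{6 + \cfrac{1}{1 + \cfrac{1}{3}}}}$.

Using the convergent recurrence p_i = a_i*p_{i-1} + p_{i-2}, q_i = a_i*q_{i-1} + q_{i-2} with p_{-2}=0, p_{-1}=1, q_{-2}=1, q_{-1}=0:
  i=0: a_0=1, p_0 = 1*1 + 0 = 1, q_0 = 1*0 + 1 = 1.
  i=1: a_1=5, p_1 = 5*1 + 1 = 6, q_1 = 5*1 + 0 = 5.
  i=2: a_2=6, p_2 = 6*6 + 1 = 37, q_2 = 6*5 + 1 = 31.
  i=3: a_3=1, p_3 = 1*37 + 6 = 43, q_3 = 1*31 + 5 = 36.
  i=4: a_4=3, p_4 = 3*43 + 37 = 166, q_4 = 3*36 + 31 = 139.

1/1, 6/5, 37/31, 43/36, 166/139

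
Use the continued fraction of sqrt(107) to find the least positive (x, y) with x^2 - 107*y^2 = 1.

(x, y) = (962, 93)

First expand sqrt(107) as a continued fraction. With x_i = (sqrt(107) + m_i)/d_i and (m_0, d_0) = (0, 1): a_0 = floor(sqrt(107)) = 10, since 10^2 = 100 <= 107 < 121 = 11^2.
Iterate m_{i+1} = d_i*a_i - m_i, d_{i+1} = (107 - m_{i+1}^2)/d_i, a_{i+1} = floor((a_0 + m_{i+1})/d_{i+1}):
  m_1 = 1*10 - 0 = 10, d_1 = (107 - 10^2)/1 = 7/1 = 7, a_1 = floor((10 + 10)/7) = 2.
  m_2 = 7*2 - 10 = 4, d_2 = (107 - 4^2)/7 = 91/7 = 13, a_2 = floor((10 + 4)/13) = 1.
  m_3 = 13*1 - 4 = 9, d_3 = (107 - 9^2)/13 = 26/13 = 2, a_3 = floor((10 + 9)/2) = 9.
  m_4 = 2*9 - 9 = 9, d_4 = (107 - 9^2)/2 = 26/2 = 13, a_4 = floor((10 + 9)/13) = 1.
  m_5 = 13*1 - 9 = 4, d_5 = (107 - 4^2)/13 = 91/13 = 7, a_5 = floor((10 + 4)/7) = 2.
  m_6 = 7*2 - 4 = 10, d_6 = (107 - 10^2)/7 = 7/7 = 1, a_6 = floor((10 + 10)/1) = 20.
  m_7 = 1*20 - 10 = 10, d_7 = (107 - 10^2)/1 = 7/1 = 7: (m_7, d_7) = (m_1, d_1) = (10, 7), so from here the quotients repeat a_1, ..., a_6; the period length is 6.
So sqrt(107) = [10; (2, 1, 9, 1, 2, 20)] with period length k = 6.
k is even, so the fundamental solution of x^2 - 107y^2 = 1 is (p_{k-1}, q_{k-1}) = (p_5, q_5); compute convergents through index 5.
Convergents (p_i = a_i*p_{i-1} + p_{i-2}, q_i = a_i*q_{i-1} + q_{i-2} with p_{-2}=0, p_{-1}=1, q_{-2}=1, q_{-1}=0):
  i=0: a_0=10, p_0 = 10*1 + 0 = 10, q_0 = 10*0 + 1 = 1.
  i=1: a_1=2, p_1 = 2*10 + 1 = 21, q_1 = 2*1 + 0 = 2.
  i=2: a_2=1, p_2 = 1*21 + 10 = 31, q_2 = 1*2 + 1 = 3.
  i=3: a_3=9, p_3 = 9*31 + 21 = 300, q_3 = 9*3 + 2 = 29.
  i=4: a_4=1, p_4 = 1*300 + 31 = 331, q_4 = 1*29 + 3 = 32.
  i=5: a_5=2, p_5 = 2*331 + 300 = 962, q_5 = 2*32 + 29 = 93.
Check: 962^2 - 107*93^2 = 925444 - 925443 = 1, so (x, y) = (962, 93) solves the equation, and by the theorem it is the least positive solution.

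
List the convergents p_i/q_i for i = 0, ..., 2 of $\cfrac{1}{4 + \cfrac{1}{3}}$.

0/1, 1/4, 3/13

Using the convergent recurrence p_i = a_i*p_{i-1} + p_{i-2}, q_i = a_i*q_{i-1} + q_{i-2} with p_{-2}=0, p_{-1}=1, q_{-2}=1, q_{-1}=0:
  i=0: a_0=0, p_0 = 0*1 + 0 = 0, q_0 = 0*0 + 1 = 1.
  i=1: a_1=4, p_1 = 4*0 + 1 = 1, q_1 = 4*1 + 0 = 4.
  i=2: a_2=3, p_2 = 3*1 + 0 = 3, q_2 = 3*4 + 1 = 13.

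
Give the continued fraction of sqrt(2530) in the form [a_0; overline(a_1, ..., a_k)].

[50; overline(3, 2, 1, 10, 2, 10, 1, 2, 3, 100)]

Write x_i = (sqrt(2530) + m_i)/d_i with (m_0, d_0) = (0, 1). a_0 = floor(sqrt(2530)) = 50, since 50^2 = 2500 <= 2530 < 2601 = 51^2.
Iterate m_{i+1} = d_i*a_i - m_i, d_{i+1} = (2530 - m_{i+1}^2)/d_i, a_{i+1} = floor((a_0 + m_{i+1})/d_{i+1}):
  m_1 = 1*50 - 0 = 50, d_1 = (2530 - 50^2)/1 = 30/1 = 30, a_1 = floor((50 + 50)/30) = 3.
  m_2 = 30*3 - 50 = 40, d_2 = (2530 - 40^2)/30 = 930/30 = 31, a_2 = floor((50 + 40)/31) = 2.
  m_3 = 31*2 - 40 = 22, d_3 = (2530 - 22^2)/31 = 2046/31 = 66, a_3 = floor((50 + 22)/66) = 1.
  m_4 = 66*1 - 22 = 44, d_4 = (2530 - 44^2)/66 = 594/66 = 9, a_4 = floor((50 + 44)/9) = 10.
  m_5 = 9*10 - 44 = 46, d_5 = (2530 - 46^2)/9 = 414/9 = 46, a_5 = floor((50 + 46)/46) = 2.
  m_6 = 46*2 - 46 = 46, d_6 = (2530 - 46^2)/46 = 414/46 = 9, a_6 = floor((50 + 46)/9) = 10.
  m_7 = 9*10 - 46 = 44, d_7 = (2530 - 44^2)/9 = 594/9 = 66, a_7 = floor((50 + 44)/66) = 1.
  m_8 = 66*1 - 44 = 22, d_8 = (2530 - 22^2)/66 = 2046/66 = 31, a_8 = floor((50 + 22)/31) = 2.
  m_9 = 31*2 - 22 = 40, d_9 = (2530 - 40^2)/31 = 930/31 = 30, a_9 = floor((50 + 40)/30) = 3.
  m_10 = 30*3 - 40 = 50, d_10 = (2530 - 50^2)/30 = 30/30 = 1, a_10 = floor((50 + 50)/1) = 100.
  m_11 = 1*100 - 50 = 50, d_11 = (2530 - 50^2)/1 = 30/1 = 30: (m_11, d_11) = (m_1, d_1) = (50, 30), so from here the quotients repeat a_1, ..., a_10; the period length is 10.
Hence the expansion of sqrt(2530) is a_0 = 50 followed by the repeating block 3, 2, 1, 10, 2, 10, 1, 2, 3, 100 (period 10).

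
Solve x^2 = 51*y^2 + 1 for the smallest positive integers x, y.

(x, y) = (50, 7)

First expand sqrt(51) as a continued fraction. With x_i = (sqrt(51) + m_i)/d_i and (m_0, d_0) = (0, 1): a_0 = floor(sqrt(51)) = 7, since 7^2 = 49 <= 51 < 64 = 8^2.
Iterate m_{i+1} = d_i*a_i - m_i, d_{i+1} = (51 - m_{i+1}^2)/d_i, a_{i+1} = floor((a_0 + m_{i+1})/d_{i+1}):
  m_1 = 1*7 - 0 = 7, d_1 = (51 - 7^2)/1 = 2/1 = 2, a_1 = floor((7 + 7)/2) = 7.
  m_2 = 2*7 - 7 = 7, d_2 = (51 - 7^2)/2 = 2/2 = 1, a_2 = floor((7 + 7)/1) = 14.
  m_3 = 1*14 - 7 = 7, d_3 = (51 - 7^2)/1 = 2/1 = 2: (m_3, d_3) = (m_1, d_1) = (7, 2), so from here the quotients repeat a_1, a_2; the period length is 2.
So sqrt(51) = [7; (7, 14)] with period length k = 2.
k is even, so the fundamental solution of x^2 - 51y^2 = 1 is (p_{k-1}, q_{k-1}) = (p_1, q_1); compute convergents through index 1.
Convergents (p_i = a_i*p_{i-1} + p_{i-2}, q_i = a_i*q_{i-1} + q_{i-2} with p_{-2}=0, p_{-1}=1, q_{-2}=1, q_{-1}=0):
  i=0: a_0=7, p_0 = 7*1 + 0 = 7, q_0 = 7*0 + 1 = 1.
  i=1: a_1=7, p_1 = 7*7 + 1 = 50, q_1 = 7*1 + 0 = 7.
Check: 50^2 - 51*7^2 = 2500 - 2499 = 1, so (x, y) = (50, 7) solves the equation, and by the theorem it is the least positive solution.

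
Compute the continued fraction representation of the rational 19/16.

Run the Euclidean algorithm on 19 and 16; the successive quotients are the partial quotients a_0, a_1, ... (each step inverts the fractional part left over by the previous one):
  19 = 1*16 + 3, so a_0 = 1.
  16 = 5*3 + 1, so a_1 = 5.
  3 = 3*1 + 0, so a_2 = 3.
The remainder reaches 0 after 3 divisions, so the expansion has 3 partial quotients, read off in order.

[1; 5, 3]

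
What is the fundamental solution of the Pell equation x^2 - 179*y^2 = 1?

(x, y) = (4190210, 313191)

First expand sqrt(179) as a continued fraction. With x_i = (sqrt(179) + m_i)/d_i and (m_0, d_0) = (0, 1): a_0 = floor(sqrt(179)) = 13, since 13^2 = 169 <= 179 < 196 = 14^2.
Iterate m_{i+1} = d_i*a_i - m_i, d_{i+1} = (179 - m_{i+1}^2)/d_i, a_{i+1} = floor((a_0 + m_{i+1})/d_{i+1}):
  m_1 = 1*13 - 0 = 13, d_1 = (179 - 13^2)/1 = 10/1 = 10, a_1 = floor((13 + 13)/10) = 2.
  m_2 = 10*2 - 13 = 7, d_2 = (179 - 7^2)/10 = 130/10 = 13, a_2 = floor((13 + 7)/13) = 1.
  m_3 = 13*1 - 7 = 6, d_3 = (179 - 6^2)/13 = 143/13 = 11, a_3 = floor((13 + 6)/11) = 1.
  m_4 = 11*1 - 6 = 5, d_4 = (179 - 5^2)/11 = 154/11 = 14, a_4 = floor((13 + 5)/14) = 1.
  m_5 = 14*1 - 5 = 9, d_5 = (179 - 9^2)/14 = 98/14 = 7, a_5 = floor((13 + 9)/7) = 3.
  m_6 = 7*3 - 9 = 12, d_6 = (179 - 12^2)/7 = 35/7 = 5, a_6 = floor((13 + 12)/5) = 5.
  m_7 = 5*5 - 12 = 13, d_7 = (179 - 13^2)/5 = 10/5 = 2, a_7 = floor((13 + 13)/2) = 13.
  m_8 = 2*13 - 13 = 13, d_8 = (179 - 13^2)/2 = 10/2 = 5, a_8 = floor((13 + 13)/5) = 5.
  m_9 = 5*5 - 13 = 12, d_9 = (179 - 12^2)/5 = 35/5 = 7, a_9 = floor((13 + 12)/7) = 3.
  m_10 = 7*3 - 12 = 9, d_10 = (179 - 9^2)/7 = 98/7 = 14, a_10 = floor((13 + 9)/14) = 1.
  m_11 = 14*1 - 9 = 5, d_11 = (179 - 5^2)/14 = 154/14 = 11, a_11 = floor((13 + 5)/11) = 1.
  m_12 = 11*1 - 5 = 6, d_12 = (179 - 6^2)/11 = 143/11 = 13, a_12 = floor((13 + 6)/13) = 1.
  m_13 = 13*1 - 6 = 7, d_13 = (179 - 7^2)/13 = 130/13 = 10, a_13 = floor((13 + 7)/10) = 2.
  m_14 = 10*2 - 7 = 13, d_14 = (179 - 13^2)/10 = 10/10 = 1, a_14 = floor((13 + 13)/1) = 26.
  m_15 = 1*26 - 13 = 13, d_15 = (179 - 13^2)/1 = 10/1 = 10: (m_15, d_15) = (m_1, d_1) = (13, 10), so from here the quotients repeat a_1, ..., a_14; the period length is 14.
So sqrt(179) = [13; (2, 1, 1, 1, 3, 5, 13, 5, 3, 1, 1, 1, 2, 26)] with period length k = 14.
k is even, so the fundamental solution of x^2 - 179y^2 = 1 is (p_{k-1}, q_{k-1}) = (p_13, q_13); compute convergents through index 13.
Convergents (p_i = a_i*p_{i-1} + p_{i-2}, q_i = a_i*q_{i-1} + q_{i-2} with p_{-2}=0, p_{-1}=1, q_{-2}=1, q_{-1}=0):
  i=0: a_0=13, p_0 = 13*1 + 0 = 13, q_0 = 13*0 + 1 = 1.
  i=1: a_1=2, p_1 = 2*13 + 1 = 27, q_1 = 2*1 + 0 = 2.
  i=2: a_2=1, p_2 = 1*27 + 13 = 40, q_2 = 1*2 + 1 = 3.
  i=3: a_3=1, p_3 = 1*40 + 27 = 67, q_3 = 1*3 + 2 = 5.
  i=4: a_4=1, p_4 = 1*67 + 40 = 107, q_4 = 1*5 + 3 = 8.
  i=5: a_5=3, p_5 = 3*107 + 67 = 388, q_5 = 3*8 + 5 = 29.
  i=6: a_6=5, p_6 = 5*388 + 107 = 2047, q_6 = 5*29 + 8 = 153.
  i=7: a_7=13, p_7 = 13*2047 + 388 = 26999, q_7 = 13*153 + 29 = 2018.
  i=8: a_8=5, p_8 = 5*26999 + 2047 = 137042, q_8 = 5*2018 + 153 = 10243.
  i=9: a_9=3, p_9 = 3*137042 + 26999 = 438125, q_9 = 3*10243 + 2018 = 32747.
  i=10: a_10=1, p_10 = 1*438125 + 137042 = 575167, q_10 = 1*32747 + 10243 = 42990.
  i=11: a_11=1, p_11 = 1*575167 + 438125 = 1013292, q_11 = 1*42990 + 32747 = 75737.
  i=12: a_12=1, p_12 = 1*1013292 + 575167 = 1588459, q_12 = 1*75737 + 42990 = 118727.
  i=13: a_13=2, p_13 = 2*1588459 + 1013292 = 4190210, q_13 = 2*118727 + 75737 = 313191.
Check: 4190210^2 - 179*313191^2 = 17557859844100 - 17557859844099 = 1, so (x, y) = (4190210, 313191) solves the equation, and by the theorem it is the least positive solution.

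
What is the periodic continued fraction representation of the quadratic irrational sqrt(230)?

Write x_i = (sqrt(230) + m_i)/d_i with (m_0, d_0) = (0, 1). a_0 = floor(sqrt(230)) = 15, since 15^2 = 225 <= 230 < 256 = 16^2.
Iterate m_{i+1} = d_i*a_i - m_i, d_{i+1} = (230 - m_{i+1}^2)/d_i, a_{i+1} = floor((a_0 + m_{i+1})/d_{i+1}):
  m_1 = 1*15 - 0 = 15, d_1 = (230 - 15^2)/1 = 5/1 = 5, a_1 = floor((15 + 15)/5) = 6.
  m_2 = 5*6 - 15 = 15, d_2 = (230 - 15^2)/5 = 5/5 = 1, a_2 = floor((15 + 15)/1) = 30.
  m_3 = 1*30 - 15 = 15, d_3 = (230 - 15^2)/1 = 5/1 = 5: (m_3, d_3) = (m_1, d_1) = (15, 5), so from here the quotients repeat a_1, a_2; the period length is 2.
Hence the expansion of sqrt(230) is a_0 = 15 followed by the repeating block 6, 30 (period 2).

[15; (6, 30)]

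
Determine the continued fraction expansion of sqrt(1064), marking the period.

Write x_i = (sqrt(1064) + m_i)/d_i with (m_0, d_0) = (0, 1). a_0 = floor(sqrt(1064)) = 32, since 32^2 = 1024 <= 1064 < 1089 = 33^2.
Iterate m_{i+1} = d_i*a_i - m_i, d_{i+1} = (1064 - m_{i+1}^2)/d_i, a_{i+1} = floor((a_0 + m_{i+1})/d_{i+1}):
  m_1 = 1*32 - 0 = 32, d_1 = (1064 - 32^2)/1 = 40/1 = 40, a_1 = floor((32 + 32)/40) = 1.
  m_2 = 40*1 - 32 = 8, d_2 = (1064 - 8^2)/40 = 1000/40 = 25, a_2 = floor((32 + 8)/25) = 1.
  m_3 = 25*1 - 8 = 17, d_3 = (1064 - 17^2)/25 = 775/25 = 31, a_3 = floor((32 + 17)/31) = 1.
  m_4 = 31*1 - 17 = 14, d_4 = (1064 - 14^2)/31 = 868/31 = 28, a_4 = floor((32 + 14)/28) = 1.
  m_5 = 28*1 - 14 = 14, d_5 = (1064 - 14^2)/28 = 868/28 = 31, a_5 = floor((32 + 14)/31) = 1.
  m_6 = 31*1 - 14 = 17, d_6 = (1064 - 17^2)/31 = 775/31 = 25, a_6 = floor((32 + 17)/25) = 1.
  m_7 = 25*1 - 17 = 8, d_7 = (1064 - 8^2)/25 = 1000/25 = 40, a_7 = floor((32 + 8)/40) = 1.
  m_8 = 40*1 - 8 = 32, d_8 = (1064 - 32^2)/40 = 40/40 = 1, a_8 = floor((32 + 32)/1) = 64.
  m_9 = 1*64 - 32 = 32, d_9 = (1064 - 32^2)/1 = 40/1 = 40: (m_9, d_9) = (m_1, d_1) = (32, 40), so from here the quotients repeat a_1, ..., a_8; the period length is 8.
Hence the expansion of sqrt(1064) is a_0 = 32 followed by the repeating block 1, 1, 1, 1, 1, 1, 1, 64 (period 8).

[32; (1, 1, 1, 1, 1, 1, 1, 64)]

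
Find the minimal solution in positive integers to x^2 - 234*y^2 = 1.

First expand sqrt(234) as a continued fraction. With x_i = (sqrt(234) + m_i)/d_i and (m_0, d_0) = (0, 1): a_0 = floor(sqrt(234)) = 15, since 15^2 = 225 <= 234 < 256 = 16^2.
Iterate m_{i+1} = d_i*a_i - m_i, d_{i+1} = (234 - m_{i+1}^2)/d_i, a_{i+1} = floor((a_0 + m_{i+1})/d_{i+1}):
  m_1 = 1*15 - 0 = 15, d_1 = (234 - 15^2)/1 = 9/1 = 9, a_1 = floor((15 + 15)/9) = 3.
  m_2 = 9*3 - 15 = 12, d_2 = (234 - 12^2)/9 = 90/9 = 10, a_2 = floor((15 + 12)/10) = 2.
  m_3 = 10*2 - 12 = 8, d_3 = (234 - 8^2)/10 = 170/10 = 17, a_3 = floor((15 + 8)/17) = 1.
  m_4 = 17*1 - 8 = 9, d_4 = (234 - 9^2)/17 = 153/17 = 9, a_4 = floor((15 + 9)/9) = 2.
  m_5 = 9*2 - 9 = 9, d_5 = (234 - 9^2)/9 = 153/9 = 17, a_5 = floor((15 + 9)/17) = 1.
  m_6 = 17*1 - 9 = 8, d_6 = (234 - 8^2)/17 = 170/17 = 10, a_6 = floor((15 + 8)/10) = 2.
  m_7 = 10*2 - 8 = 12, d_7 = (234 - 12^2)/10 = 90/10 = 9, a_7 = floor((15 + 12)/9) = 3.
  m_8 = 9*3 - 12 = 15, d_8 = (234 - 15^2)/9 = 9/9 = 1, a_8 = floor((15 + 15)/1) = 30.
  m_9 = 1*30 - 15 = 15, d_9 = (234 - 15^2)/1 = 9/1 = 9: (m_9, d_9) = (m_1, d_1) = (15, 9), so from here the quotients repeat a_1, ..., a_8; the period length is 8.
So sqrt(234) = [15; (3, 2, 1, 2, 1, 2, 3, 30)] with period length k = 8.
k is even, so the fundamental solution of x^2 - 234y^2 = 1 is (p_{k-1}, q_{k-1}) = (p_7, q_7); compute convergents through index 7.
Convergents (p_i = a_i*p_{i-1} + p_{i-2}, q_i = a_i*q_{i-1} + q_{i-2} with p_{-2}=0, p_{-1}=1, q_{-2}=1, q_{-1}=0):
  i=0: a_0=15, p_0 = 15*1 + 0 = 15, q_0 = 15*0 + 1 = 1.
  i=1: a_1=3, p_1 = 3*15 + 1 = 46, q_1 = 3*1 + 0 = 3.
  i=2: a_2=2, p_2 = 2*46 + 15 = 107, q_2 = 2*3 + 1 = 7.
  i=3: a_3=1, p_3 = 1*107 + 46 = 153, q_3 = 1*7 + 3 = 10.
  i=4: a_4=2, p_4 = 2*153 + 107 = 413, q_4 = 2*10 + 7 = 27.
  i=5: a_5=1, p_5 = 1*413 + 153 = 566, q_5 = 1*27 + 10 = 37.
  i=6: a_6=2, p_6 = 2*566 + 413 = 1545, q_6 = 2*37 + 27 = 101.
  i=7: a_7=3, p_7 = 3*1545 + 566 = 5201, q_7 = 3*101 + 37 = 340.
Check: 5201^2 - 234*340^2 = 27050401 - 27050400 = 1, so (x, y) = (5201, 340) solves the equation, and by the theorem it is the least positive solution.

(x, y) = (5201, 340)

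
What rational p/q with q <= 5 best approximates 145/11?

Expand x = 145/11 as a continued fraction with the Euclidean algorithm:
  145 = 13*11 + 2, so a_0 = 13.
  11 = 5*2 + 1, so a_1 = 5.
  2 = 2*1 + 0, so a_2 = 2.
so x = [13; 5, 2].
Convergents (p_i = a_i*p_{i-1} + p_{i-2}, q_i = a_i*q_{i-1} + q_{i-2} with p_{-2}=0, p_{-1}=1, q_{-2}=1, q_{-1}=0), until the denominator exceeds 5:
  i=0: a_0=13, p_0 = 13*1 + 0 = 13, q_0 = 13*0 + 1 = 1.
  i=1: a_1=5, p_1 = 5*13 + 1 = 66, q_1 = 5*1 + 0 = 5.
  i=2: a_2=2, p_2 = 2*66 + 13 = 145, q_2 = 2*5 + 1 = 11.
q_2 = 11 > 5, so the last convergent with denominator <= 5 is p_1/q_1 = 66/5.
The closest fraction with denominator <= 5 is either p_1/q_1 or the intermediate fraction (k*p_1 + p_0)/(k*q_1 + q_0) with the largest k >= 1 whose denominator stays <= 5; these approach x as k grows, and every other convergent or intermediate fraction in range is farther away.
Largest k: floor((5 - q_0)/q_1) = floor((5 - 1)/5) = 0.
Since k = 0, no intermediate fraction beyond p_1/q_1 has denominator <= 5, so the convergent 66/5 is the closest (its error is |145*5 - 66*11|/(11*5) = 1/55).

66/5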